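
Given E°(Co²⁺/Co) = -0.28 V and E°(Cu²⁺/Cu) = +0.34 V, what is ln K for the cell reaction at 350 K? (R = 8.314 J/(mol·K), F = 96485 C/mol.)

E°_cell = +0.34 − (-0.28) = 0.62 V, with n = 2 electrons transferred.
At equilibrium E = 0, so the Nernst equation gives ln K = nFE°/RT = (2)(96485)(0.62)/((8.314)(350)) = 41.12.

ln K = 41.1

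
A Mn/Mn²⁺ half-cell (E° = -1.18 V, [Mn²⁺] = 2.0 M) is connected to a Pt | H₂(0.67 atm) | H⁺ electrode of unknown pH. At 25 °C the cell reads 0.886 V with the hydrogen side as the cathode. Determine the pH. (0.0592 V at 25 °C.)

pH = 4.90

E°_cell = 1.18 V and n = 2.
log Q = n(E° − E)/0.0592 = 2×(1.18 − 0.886)/0.0592 = 9.932.
With Q = [Mn²⁺]·P(H₂) / [H⁺]^2, solving for [H⁺] gives log[H⁺] = -4.903, so pH = 4.90.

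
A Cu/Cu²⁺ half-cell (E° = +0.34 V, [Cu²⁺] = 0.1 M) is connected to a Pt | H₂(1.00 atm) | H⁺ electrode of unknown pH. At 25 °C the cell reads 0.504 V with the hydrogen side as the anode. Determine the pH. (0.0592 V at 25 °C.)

pH = 3.27

E°_cell = 0.34 V and n = 2.
log Q = n(E° − E)/0.0592 = 2×(0.34 − 0.504)/0.0592 = -5.541.
With Q = [H⁺]^2 / ([Cu²⁺]·P(H₂)), solving for [H⁺] gives log[H⁺] = -3.270, so pH = 3.27.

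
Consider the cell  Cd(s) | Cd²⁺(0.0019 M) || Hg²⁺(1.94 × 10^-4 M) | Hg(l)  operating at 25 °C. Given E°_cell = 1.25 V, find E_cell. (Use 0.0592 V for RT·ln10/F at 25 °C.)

1.22 V

Balancing electrons gives n = 2; the reaction quotient is Q = [Cd²⁺]/[Hg²⁺] = 9.79.
At 25 °C, E = E° − (0.0592/n) log Q = 1.25 − (0.0592/2)(0.991) = 1.250 − 0.029 = 1.221 V.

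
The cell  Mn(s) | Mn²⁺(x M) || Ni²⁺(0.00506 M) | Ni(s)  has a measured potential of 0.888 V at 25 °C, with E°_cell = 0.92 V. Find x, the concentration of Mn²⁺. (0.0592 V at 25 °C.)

From the Nernst equation, log Q = n(E° − E)/0.0592 = 2(0.92 − 0.888)/0.0592 = 1.081, so Q = 12.1.
With Q = [Mn²⁺]/[Ni²⁺] and the known concentrations, [Mn²⁺] in the numerator gives [Mn²⁺] = 0.061 M.

0.061 M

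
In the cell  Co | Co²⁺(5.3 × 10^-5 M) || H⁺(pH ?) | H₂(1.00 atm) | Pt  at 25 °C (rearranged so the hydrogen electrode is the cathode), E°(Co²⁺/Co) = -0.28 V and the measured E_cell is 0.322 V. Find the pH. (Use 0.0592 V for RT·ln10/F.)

pH = 1.43

E°_cell = 0.28 V and n = 2.
log Q = n(E° − E)/0.0592 = 2×(0.28 − 0.322)/0.0592 = -1.419.
With Q = [Co²⁺]·P(H₂) / [H⁺]^2, solving for [H⁺] gives log[H⁺] = -1.428, so pH = 1.43.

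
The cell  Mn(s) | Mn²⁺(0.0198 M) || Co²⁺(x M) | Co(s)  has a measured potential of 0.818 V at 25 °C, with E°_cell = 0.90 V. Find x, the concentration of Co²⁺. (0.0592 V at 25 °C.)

3.4 × 10^-5 M

From the Nernst equation, log Q = n(E° − E)/0.0592 = 2(0.90 − 0.818)/0.0592 = 2.770, so Q = 589.
With Q = [Mn²⁺]/[Co²⁺] and the known concentrations, [Co²⁺] in the denominator gives [Co²⁺] = 3.4 × 10^-5 M.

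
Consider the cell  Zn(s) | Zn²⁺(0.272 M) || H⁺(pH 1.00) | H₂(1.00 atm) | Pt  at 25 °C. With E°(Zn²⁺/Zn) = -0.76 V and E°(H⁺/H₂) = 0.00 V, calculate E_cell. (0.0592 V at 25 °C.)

The hydrogen couple is the cathode, so E°_cell = 0.76 V; n = 2.
[H⁺] = 10^(−1.00) = 0.10 M, and Q = [Zn²⁺]·P(H₂) / [H⁺]^2 = 27.2.
E = E° − (0.0592/2) log Q = 0.76 − (0.0592/2)(1.435) = 0.718 V.

0.72 V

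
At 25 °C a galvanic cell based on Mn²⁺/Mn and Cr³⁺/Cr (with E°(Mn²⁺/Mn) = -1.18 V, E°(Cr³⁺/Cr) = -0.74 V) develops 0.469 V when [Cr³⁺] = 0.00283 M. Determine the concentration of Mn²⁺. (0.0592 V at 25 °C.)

0.0021 M

From the Nernst equation, log Q = n(E° − E)/0.0592 = 6(0.44 − 0.469)/0.0592 = -2.939, so Q = 0.00115.
With Q = [Mn²⁺]^3/[Cr³⁺]^2 and the known concentrations, [Mn²⁺]^3 in the numerator gives [Mn²⁺] = 0.0021 M.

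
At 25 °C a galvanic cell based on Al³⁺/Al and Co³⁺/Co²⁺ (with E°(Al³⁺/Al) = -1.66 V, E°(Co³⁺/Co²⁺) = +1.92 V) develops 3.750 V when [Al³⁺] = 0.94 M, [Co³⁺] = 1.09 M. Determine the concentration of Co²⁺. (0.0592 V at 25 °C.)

From the Nernst equation, log Q = n(E° − E)/0.0592 = 3(3.58 − 3.750)/0.0592 = -8.615, so Q = 2.43 × 10^-9.
With Q = [Al³⁺]·[Co²⁺]^3/[Co³⁺]^3 and the known concentrations, [Co²⁺]^3 in the numerator gives [Co²⁺] = 0.0015 M.

0.0015 M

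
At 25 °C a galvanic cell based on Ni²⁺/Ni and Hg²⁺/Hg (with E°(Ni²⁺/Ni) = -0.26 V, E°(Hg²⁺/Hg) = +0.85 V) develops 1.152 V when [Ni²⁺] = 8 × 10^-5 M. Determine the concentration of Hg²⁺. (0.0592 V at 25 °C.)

0.0021 M

From the Nernst equation, log Q = n(E° − E)/0.0592 = 2(1.11 − 1.152)/0.0592 = -1.419, so Q = 0.0381.
With Q = [Ni²⁺]/[Hg²⁺] and the known concentrations, [Hg²⁺] in the denominator gives [Hg²⁺] = 0.0021 M.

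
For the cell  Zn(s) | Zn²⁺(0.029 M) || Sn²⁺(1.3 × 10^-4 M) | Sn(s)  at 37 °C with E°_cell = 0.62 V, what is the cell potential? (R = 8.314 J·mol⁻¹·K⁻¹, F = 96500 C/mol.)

Balancing electrons gives n = 2; the reaction quotient is Q = [Zn²⁺]/[Sn²⁺] = 223.
E = E° − (RT/nF) ln Q = 0.62 − (8.314×310)/(2×96500) × (5.408) = 0.620 − 0.072 = 0.548 V.

0.548 V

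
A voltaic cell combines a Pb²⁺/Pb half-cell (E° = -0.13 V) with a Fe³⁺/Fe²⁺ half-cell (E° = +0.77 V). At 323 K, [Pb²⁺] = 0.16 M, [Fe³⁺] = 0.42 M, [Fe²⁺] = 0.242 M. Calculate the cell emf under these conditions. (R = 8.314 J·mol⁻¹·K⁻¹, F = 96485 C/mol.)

0.941 V

The Fe³⁺/Fe²⁺ couple has the higher reduction potential and acts as the cathode, so E°_cell = +0.77 − (-0.13) = 0.90 V.
Balancing electrons gives n = 2; the reaction quotient is Q = [Pb²⁺]·[Fe²⁺]^2/[Fe³⁺]^2 = 0.0531.
E = E° − (RT/nF) ln Q = 0.90 − (8.314×323)/(2×96485) × (-2.935) = 0.900 + 0.041 = 0.941 V.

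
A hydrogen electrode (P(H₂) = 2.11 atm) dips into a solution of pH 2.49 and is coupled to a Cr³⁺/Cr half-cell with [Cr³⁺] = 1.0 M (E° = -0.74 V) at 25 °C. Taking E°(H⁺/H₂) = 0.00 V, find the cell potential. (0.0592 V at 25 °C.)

The hydrogen couple is the cathode, so E°_cell = 0.74 V; n = 6.
[H⁺] = 10^(−2.49) = 0.0032 M, and Q = [Cr³⁺]^2·P(H₂)^3 / [H⁺]^6 = 8.18 × 10^15.
E = E° − (0.0592/6) log Q = 0.74 − (0.0592/6)(15.913) = 0.583 V.

0.58 V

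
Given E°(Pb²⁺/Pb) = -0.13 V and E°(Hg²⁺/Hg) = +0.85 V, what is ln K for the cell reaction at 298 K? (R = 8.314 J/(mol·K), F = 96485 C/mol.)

ln K = 76.3

E°_cell = +0.85 − (-0.13) = 0.98 V, with n = 2 electrons transferred.
At equilibrium E = 0, so the Nernst equation gives ln K = nFE°/RT = (2)(96485)(0.98)/((8.314)(298)) = 76.33.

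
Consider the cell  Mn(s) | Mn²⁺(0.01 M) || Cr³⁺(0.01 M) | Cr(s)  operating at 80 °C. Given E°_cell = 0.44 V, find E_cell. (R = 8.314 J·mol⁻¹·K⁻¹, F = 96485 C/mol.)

Balancing electrons gives n = 6; the reaction quotient is Q = [Mn²⁺]^3/[Cr³⁺]^2 = 0.0100.
E = E° − (RT/nF) ln Q = 0.44 − (8.314×353)/(6×96485) × (-4.605) = 0.440 + 0.023 = 0.463 V.

0.463 V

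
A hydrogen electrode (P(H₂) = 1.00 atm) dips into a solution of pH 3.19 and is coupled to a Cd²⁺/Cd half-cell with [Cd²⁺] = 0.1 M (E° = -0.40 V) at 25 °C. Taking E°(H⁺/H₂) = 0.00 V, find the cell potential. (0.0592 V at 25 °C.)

The hydrogen couple is the cathode, so E°_cell = 0.40 V; n = 2.
[H⁺] = 10^(−3.19) = 6.5 × 10^-4 M, and Q = [Cd²⁺]·P(H₂) / [H⁺]^2 = 2.4 × 10^5.
E = E° − (0.0592/2) log Q = 0.40 − (0.0592/2)(5.380) = 0.241 V.

0.24 V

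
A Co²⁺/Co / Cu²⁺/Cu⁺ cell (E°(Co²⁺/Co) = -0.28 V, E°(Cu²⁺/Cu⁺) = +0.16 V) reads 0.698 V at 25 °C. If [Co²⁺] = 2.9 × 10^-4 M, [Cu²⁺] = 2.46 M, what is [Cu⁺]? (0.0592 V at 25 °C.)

0.0063 M

From the Nernst equation, log Q = n(E° − E)/0.0592 = 2(0.44 − 0.698)/0.0592 = -8.716, so Q = 1.92 × 10^-9.
With Q = [Co²⁺]·[Cu⁺]^2/[Cu²⁺]^2 and the known concentrations, [Cu⁺]^2 in the numerator gives [Cu⁺] = 0.0063 M.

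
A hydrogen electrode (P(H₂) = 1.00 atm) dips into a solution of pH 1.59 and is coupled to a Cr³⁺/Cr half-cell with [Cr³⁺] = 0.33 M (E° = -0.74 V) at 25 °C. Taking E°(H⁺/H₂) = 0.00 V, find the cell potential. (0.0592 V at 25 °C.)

0.66 V

The hydrogen couple is the cathode, so E°_cell = 0.74 V; n = 6.
[H⁺] = 10^(−1.59) = 0.026 M, and Q = [Cr³⁺]^2·P(H₂)^3 / [H⁺]^6 = 3.78 × 10^8.
E = E° − (0.0592/6) log Q = 0.74 − (0.0592/6)(8.577) = 0.655 V.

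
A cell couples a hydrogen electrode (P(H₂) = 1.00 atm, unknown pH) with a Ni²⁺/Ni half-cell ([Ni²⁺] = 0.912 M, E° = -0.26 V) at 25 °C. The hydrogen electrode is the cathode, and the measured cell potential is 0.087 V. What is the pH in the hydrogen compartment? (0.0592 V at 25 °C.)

E°_cell = 0.26 V and n = 2.
log Q = n(E° − E)/0.0592 = 2×(0.26 − 0.087)/0.0592 = 5.845.
With Q = [Ni²⁺]·P(H₂) / [H⁺]^2, solving for [H⁺] gives log[H⁺] = -2.942, so pH = 2.94.

pH = 2.94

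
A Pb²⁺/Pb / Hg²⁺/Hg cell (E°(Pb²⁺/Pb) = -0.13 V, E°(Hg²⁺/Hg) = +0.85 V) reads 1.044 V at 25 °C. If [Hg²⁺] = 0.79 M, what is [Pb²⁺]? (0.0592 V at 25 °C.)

From the Nernst equation, log Q = n(E° − E)/0.0592 = 2(0.98 − 1.044)/0.0592 = -2.162, so Q = 0.00688.
With Q = [Pb²⁺]/[Hg²⁺] and the known concentrations, [Pb²⁺] in the numerator gives [Pb²⁺] = 0.0054 M.

0.0054 M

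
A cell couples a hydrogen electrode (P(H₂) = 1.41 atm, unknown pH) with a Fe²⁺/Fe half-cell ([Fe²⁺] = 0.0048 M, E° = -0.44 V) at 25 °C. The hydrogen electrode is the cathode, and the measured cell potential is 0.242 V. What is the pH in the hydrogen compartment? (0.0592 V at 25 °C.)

E°_cell = 0.44 V and n = 2.
log Q = n(E° − E)/0.0592 = 2×(0.44 − 0.242)/0.0592 = 6.689.
With Q = [Fe²⁺]·P(H₂) / [H⁺]^2, solving for [H⁺] gives log[H⁺] = -4.429, so pH = 4.43.

pH = 4.43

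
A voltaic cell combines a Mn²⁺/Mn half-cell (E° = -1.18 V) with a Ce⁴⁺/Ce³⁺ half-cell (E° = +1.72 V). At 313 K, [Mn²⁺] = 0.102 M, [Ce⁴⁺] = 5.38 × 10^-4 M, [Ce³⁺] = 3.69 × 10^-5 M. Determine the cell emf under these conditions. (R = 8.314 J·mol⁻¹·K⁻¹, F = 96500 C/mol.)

The Ce⁴⁺/Ce³⁺ couple has the higher reduction potential and acts as the cathode, so E°_cell = +1.72 − (-1.18) = 2.90 V.
Balancing electrons gives n = 2; the reaction quotient is Q = [Mn²⁺]·[Ce³⁺]^2/[Ce⁴⁺]^2 = 4.8 × 10^-4.
E = E° − (RT/nF) ln Q = 2.90 − (8.314×313)/(2×96500) × (-7.642) = 2.900 + 0.103 = 3.003 V.

3.00 V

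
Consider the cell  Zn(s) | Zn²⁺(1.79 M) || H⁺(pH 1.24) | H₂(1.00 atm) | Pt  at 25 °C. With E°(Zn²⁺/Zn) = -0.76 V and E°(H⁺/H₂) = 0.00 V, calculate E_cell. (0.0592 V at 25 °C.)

0.68 V

The hydrogen couple is the cathode, so E°_cell = 0.76 V; n = 2.
[H⁺] = 10^(−1.24) = 0.058 M, and Q = [Zn²⁺]·P(H₂) / [H⁺]^2 = 541.
E = E° − (0.0592/2) log Q = 0.76 − (0.0592/2)(2.733) = 0.679 V.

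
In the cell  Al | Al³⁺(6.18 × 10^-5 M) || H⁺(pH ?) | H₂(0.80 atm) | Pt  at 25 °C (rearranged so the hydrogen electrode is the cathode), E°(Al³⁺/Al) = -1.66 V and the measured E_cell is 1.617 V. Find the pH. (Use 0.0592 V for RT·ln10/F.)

E°_cell = 1.66 V and n = 6.
log Q = n(E° − E)/0.0592 = 6×(1.66 − 1.617)/0.0592 = 4.358.
With Q = [Al³⁺]^2·P(H₂)^3 / [H⁺]^6, solving for [H⁺] gives log[H⁺] = -2.178, so pH = 2.18.

pH = 2.18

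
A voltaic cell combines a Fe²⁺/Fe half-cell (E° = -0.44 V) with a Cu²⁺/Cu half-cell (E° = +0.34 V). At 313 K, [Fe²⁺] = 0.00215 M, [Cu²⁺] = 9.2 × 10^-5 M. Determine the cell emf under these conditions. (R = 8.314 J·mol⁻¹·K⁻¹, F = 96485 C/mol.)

The Cu²⁺/Cu couple has the higher reduction potential and acts as the cathode, so E°_cell = +0.34 − (-0.44) = 0.78 V.
Balancing electrons gives n = 2; the reaction quotient is Q = [Fe²⁺]/[Cu²⁺] = 23.4.
E = E° − (RT/nF) ln Q = 0.78 − (8.314×313)/(2×96485) × (3.151) = 0.780 − 0.042 = 0.738 V.

0.738 V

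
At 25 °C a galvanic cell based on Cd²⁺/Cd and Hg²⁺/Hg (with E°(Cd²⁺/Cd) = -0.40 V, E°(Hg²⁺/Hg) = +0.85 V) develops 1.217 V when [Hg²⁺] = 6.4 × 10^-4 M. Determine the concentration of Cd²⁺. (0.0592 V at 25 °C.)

0.0083 M

From the Nernst equation, log Q = n(E° − E)/0.0592 = 2(1.25 − 1.217)/0.0592 = 1.115, so Q = 13.0.
With Q = [Cd²⁺]/[Hg²⁺] and the known concentrations, [Cd²⁺] in the numerator gives [Cd²⁺] = 0.0083 M.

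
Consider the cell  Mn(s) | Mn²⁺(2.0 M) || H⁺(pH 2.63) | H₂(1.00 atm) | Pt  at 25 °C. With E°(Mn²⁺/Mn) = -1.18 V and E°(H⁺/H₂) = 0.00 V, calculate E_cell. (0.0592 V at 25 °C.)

The hydrogen couple is the cathode, so E°_cell = 1.18 V; n = 2.
[H⁺] = 10^(−2.63) = 0.0023 M, and Q = [Mn²⁺]·P(H₂) / [H⁺]^2 = 3.64 × 10^5.
E = E° − (0.0592/2) log Q = 1.18 − (0.0592/2)(5.561) = 1.015 V.

1.02 V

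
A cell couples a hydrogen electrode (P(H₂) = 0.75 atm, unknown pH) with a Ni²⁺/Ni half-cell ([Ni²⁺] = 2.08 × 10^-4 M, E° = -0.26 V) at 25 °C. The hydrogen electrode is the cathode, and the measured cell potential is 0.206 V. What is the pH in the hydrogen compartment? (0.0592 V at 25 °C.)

pH = 2.82

E°_cell = 0.26 V and n = 2.
log Q = n(E° − E)/0.0592 = 2×(0.26 − 0.206)/0.0592 = 1.824.
With Q = [Ni²⁺]·P(H₂) / [H⁺]^2, solving for [H⁺] gives log[H⁺] = -2.816, so pH = 2.82.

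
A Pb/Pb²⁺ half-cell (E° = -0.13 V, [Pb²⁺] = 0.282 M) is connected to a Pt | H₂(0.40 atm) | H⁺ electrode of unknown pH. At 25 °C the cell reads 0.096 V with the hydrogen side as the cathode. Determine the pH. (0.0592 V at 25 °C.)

pH = 1.05

E°_cell = 0.13 V and n = 2.
log Q = n(E° − E)/0.0592 = 2×(0.13 − 0.096)/0.0592 = 1.149.
With Q = [Pb²⁺]·P(H₂) / [H⁺]^2, solving for [H⁺] gives log[H⁺] = -1.048, so pH = 1.05.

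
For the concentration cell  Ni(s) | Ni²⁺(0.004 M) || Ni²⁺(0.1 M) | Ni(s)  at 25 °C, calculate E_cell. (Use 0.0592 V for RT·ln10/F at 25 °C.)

Both half-cells are Ni²⁺/Ni, so E°_cell = 0. The concentrated side is the cathode; the cell reaction moves Ni²⁺ from high to low concentration with n = 2.
Q = [Ni²⁺]_dilute/[Ni²⁺]_conc = 0.004/0.1 = 0.0400.
E = 0 − (0.0592/2) log Q = −(0.0592/2)(-1.398) = 0.0414 V.

0.041 V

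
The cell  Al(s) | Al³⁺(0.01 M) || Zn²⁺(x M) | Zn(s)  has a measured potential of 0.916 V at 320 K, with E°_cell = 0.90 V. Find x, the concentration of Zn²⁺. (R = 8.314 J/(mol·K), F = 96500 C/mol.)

From the Nernst equation, ln Q = nF(E° − E)/RT = 6×96500×(0.90 − 0.916)/(8.314×320) = -3.482, so Q = 0.0307.
With Q = [Al³⁺]^2/[Zn²⁺]^3 and the known concentrations, [Zn²⁺]^3 in the denominator gives [Zn²⁺] = 0.15 M.

0.15 M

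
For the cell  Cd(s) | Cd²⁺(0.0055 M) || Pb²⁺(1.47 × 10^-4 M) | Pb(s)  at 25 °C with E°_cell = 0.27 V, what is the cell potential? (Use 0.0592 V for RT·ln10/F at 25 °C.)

Balancing electrons gives n = 2; the reaction quotient is Q = [Cd²⁺]/[Pb²⁺] = 37.4.
At 25 °C, E = E° − (0.0592/n) log Q = 0.27 − (0.0592/2)(1.573) = 0.270 − 0.047 = 0.223 V.

0.223 V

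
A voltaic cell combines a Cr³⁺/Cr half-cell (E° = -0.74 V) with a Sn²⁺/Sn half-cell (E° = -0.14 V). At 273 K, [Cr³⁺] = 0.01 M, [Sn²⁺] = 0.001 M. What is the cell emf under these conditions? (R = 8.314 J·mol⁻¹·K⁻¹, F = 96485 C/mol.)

The Sn²⁺/Sn couple has the higher reduction potential and acts as the cathode, so E°_cell = -0.14 − (-0.74) = 0.60 V.
Balancing electrons gives n = 6; the reaction quotient is Q = [Cr³⁺]^2/[Sn²⁺]^3 = 1 × 10^5.
E = E° − (RT/nF) ln Q = 0.60 − (8.314×273)/(6×96485) × (11.513) = 0.600 − 0.045 = 0.555 V.

0.555 V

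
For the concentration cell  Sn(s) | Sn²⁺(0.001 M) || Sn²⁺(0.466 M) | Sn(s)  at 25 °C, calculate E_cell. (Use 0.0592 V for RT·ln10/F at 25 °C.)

Both half-cells are Sn²⁺/Sn, so E°_cell = 0. The concentrated side is the cathode; the cell reaction moves Sn²⁺ from high to low concentration with n = 2.
Q = [Sn²⁺]_dilute/[Sn²⁺]_conc = 0.001/0.466 = 0.00215.
E = 0 − (0.0592/2) log Q = −(0.0592/2)(-2.668) = 0.0790 V.

0.079 V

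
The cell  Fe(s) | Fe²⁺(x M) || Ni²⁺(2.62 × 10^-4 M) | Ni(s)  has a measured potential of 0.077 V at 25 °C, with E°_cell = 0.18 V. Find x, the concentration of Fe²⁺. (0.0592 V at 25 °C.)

0.79 M

From the Nernst equation, log Q = n(E° − E)/0.0592 = 2(0.18 − 0.077)/0.0592 = 3.480, so Q = 3020.
With Q = [Fe²⁺]/[Ni²⁺] and the known concentrations, [Fe²⁺] in the numerator gives [Fe²⁺] = 0.79 M.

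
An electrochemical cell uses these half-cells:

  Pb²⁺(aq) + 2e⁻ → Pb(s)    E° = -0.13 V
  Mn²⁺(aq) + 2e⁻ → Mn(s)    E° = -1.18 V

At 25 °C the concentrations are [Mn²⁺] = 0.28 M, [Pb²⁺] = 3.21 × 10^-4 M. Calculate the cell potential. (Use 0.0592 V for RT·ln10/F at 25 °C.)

The Pb²⁺/Pb couple has the higher reduction potential and acts as the cathode, so E°_cell = -0.13 − (-1.18) = 1.05 V.
Balancing electrons gives n = 2; the reaction quotient is Q = [Mn²⁺]/[Pb²⁺] = 872.
At 25 °C, E = E° − (0.0592/n) log Q = 1.05 − (0.0592/2)(2.941) = 1.050 − 0.087 = 0.963 V.

0.963 V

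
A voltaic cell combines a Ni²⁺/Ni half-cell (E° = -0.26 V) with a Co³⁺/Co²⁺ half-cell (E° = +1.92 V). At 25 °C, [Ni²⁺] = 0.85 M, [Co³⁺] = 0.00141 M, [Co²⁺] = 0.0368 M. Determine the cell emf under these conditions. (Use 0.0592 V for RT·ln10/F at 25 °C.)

The Co³⁺/Co²⁺ couple has the higher reduction potential and acts as the cathode, so E°_cell = +1.92 − (-0.26) = 2.18 V.
Balancing electrons gives n = 2; the reaction quotient is Q = [Ni²⁺]·[Co²⁺]^2/[Co³⁺]^2 = 579.
At 25 °C, E = E° − (0.0592/n) log Q = 2.18 − (0.0592/2)(2.763) = 2.180 − 0.082 = 2.098 V.

2.10 V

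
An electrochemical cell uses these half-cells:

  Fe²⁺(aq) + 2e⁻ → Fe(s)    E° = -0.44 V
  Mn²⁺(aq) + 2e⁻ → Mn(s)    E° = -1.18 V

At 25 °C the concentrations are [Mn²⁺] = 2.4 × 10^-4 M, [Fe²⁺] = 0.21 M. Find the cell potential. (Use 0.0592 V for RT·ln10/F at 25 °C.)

The Fe²⁺/Fe couple has the higher reduction potential and acts as the cathode, so E°_cell = -0.44 − (-1.18) = 0.74 V.
Balancing electrons gives n = 2; the reaction quotient is Q = [Mn²⁺]/[Fe²⁺] = 0.00114.
At 25 °C, E = E° − (0.0592/n) log Q = 0.74 − (0.0592/2)(-2.942) = 0.740 + 0.087 = 0.827 V.

0.827 V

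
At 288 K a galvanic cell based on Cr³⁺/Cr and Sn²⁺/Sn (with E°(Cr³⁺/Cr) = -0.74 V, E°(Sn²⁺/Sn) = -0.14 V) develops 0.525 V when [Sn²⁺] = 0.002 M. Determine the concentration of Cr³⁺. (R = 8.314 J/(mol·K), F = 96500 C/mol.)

0.78 M

From the Nernst equation, ln Q = nF(E° − E)/RT = 6×96500×(0.60 − 0.525)/(8.314×288) = 18.136, so Q = 7.52 × 10^7.
With Q = [Cr³⁺]^2/[Sn²⁺]^3 and the known concentrations, [Cr³⁺]^2 in the numerator gives [Cr³⁺] = 0.78 M.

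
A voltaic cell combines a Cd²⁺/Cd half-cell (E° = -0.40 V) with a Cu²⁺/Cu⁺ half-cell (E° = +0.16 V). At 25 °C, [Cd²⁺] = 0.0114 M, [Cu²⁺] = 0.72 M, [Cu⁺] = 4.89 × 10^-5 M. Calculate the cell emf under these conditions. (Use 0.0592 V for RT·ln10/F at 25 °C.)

0.864 V

The Cu²⁺/Cu⁺ couple has the higher reduction potential and acts as the cathode, so E°_cell = +0.16 − (-0.40) = 0.56 V.
Balancing electrons gives n = 2; the reaction quotient is Q = [Cd²⁺]·[Cu⁺]^2/[Cu²⁺]^2 = 5.26 × 10^-11.
At 25 °C, E = E° − (0.0592/n) log Q = 0.56 − (0.0592/2)(-10.279) = 0.560 + 0.304 = 0.864 V.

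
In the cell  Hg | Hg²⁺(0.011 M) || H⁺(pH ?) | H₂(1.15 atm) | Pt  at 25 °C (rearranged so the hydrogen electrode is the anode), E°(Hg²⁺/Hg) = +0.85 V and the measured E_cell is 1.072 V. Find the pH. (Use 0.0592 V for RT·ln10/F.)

pH = 4.70

E°_cell = 0.85 V and n = 2.
log Q = n(E° − E)/0.0592 = 2×(0.85 − 1.072)/0.0592 = -7.500.
With Q = [H⁺]^2 / ([Hg²⁺]·P(H₂)), solving for [H⁺] gives log[H⁺] = -4.699, so pH = 4.70.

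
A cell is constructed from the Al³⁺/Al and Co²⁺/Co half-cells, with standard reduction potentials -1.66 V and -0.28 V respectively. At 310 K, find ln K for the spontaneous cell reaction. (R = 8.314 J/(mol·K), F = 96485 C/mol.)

ln K = 310.0

E°_cell = -0.28 − (-1.66) = 1.38 V, with n = 6 electrons transferred.
At equilibrium E = 0, so the Nernst equation gives ln K = nFE°/RT = (6)(96485)(1.38)/((8.314)(310)) = 309.97.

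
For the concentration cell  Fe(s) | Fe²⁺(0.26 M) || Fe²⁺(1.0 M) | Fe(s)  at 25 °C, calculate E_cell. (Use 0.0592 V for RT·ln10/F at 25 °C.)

Both half-cells are Fe²⁺/Fe, so E°_cell = 0. The concentrated side is the cathode; the cell reaction moves Fe²⁺ from high to low concentration with n = 2.
Q = [Fe²⁺]_dilute/[Fe²⁺]_conc = 0.26/1.0 = 0.260.
E = 0 − (0.0592/2) log Q = −(0.0592/2)(-0.585) = 0.0173 V.

0.017 V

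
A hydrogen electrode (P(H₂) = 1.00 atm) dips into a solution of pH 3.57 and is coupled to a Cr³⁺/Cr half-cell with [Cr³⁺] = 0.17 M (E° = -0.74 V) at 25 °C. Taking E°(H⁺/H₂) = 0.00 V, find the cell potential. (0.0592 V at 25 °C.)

0.54 V

The hydrogen couple is the cathode, so E°_cell = 0.74 V; n = 6.
[H⁺] = 10^(−3.57) = 2.7 × 10^-4 M, and Q = [Cr³⁺]^2·P(H₂)^3 / [H⁺]^6 = 7.6 × 10^19.
E = E° − (0.0592/6) log Q = 0.74 − (0.0592/6)(19.881) = 0.544 V.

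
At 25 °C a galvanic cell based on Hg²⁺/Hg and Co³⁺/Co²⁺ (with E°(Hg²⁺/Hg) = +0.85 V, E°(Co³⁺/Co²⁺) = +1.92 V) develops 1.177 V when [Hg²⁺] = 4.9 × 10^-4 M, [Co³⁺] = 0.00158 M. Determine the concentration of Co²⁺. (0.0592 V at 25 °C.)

From the Nernst equation, log Q = n(E° − E)/0.0592 = 2(1.07 − 1.177)/0.0592 = -3.615, so Q = 2.43 × 10^-4.
With Q = [Hg²⁺]·[Co²⁺]^2/[Co³⁺]^2 and the known concentrations, [Co²⁺]^2 in the numerator gives [Co²⁺] = 0.0011 M.

0.0011 M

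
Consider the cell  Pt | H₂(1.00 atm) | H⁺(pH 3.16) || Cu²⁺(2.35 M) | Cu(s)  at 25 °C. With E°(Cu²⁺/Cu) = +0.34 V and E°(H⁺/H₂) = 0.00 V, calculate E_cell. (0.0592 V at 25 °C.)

0.54 V

The Cu²⁺/Cu couple is the cathode, so E°_cell = 0.34 V; n = 2.
[H⁺] = 10^(−3.16) = 6.9 × 10^-4 M, and Q = [H⁺]^2 / ([Cu²⁺]·P(H₂)) = 2.04 × 10^-7.
E = E° − (0.0592/2) log Q = 0.34 − (0.0592/2)(-6.691) = 0.538 V.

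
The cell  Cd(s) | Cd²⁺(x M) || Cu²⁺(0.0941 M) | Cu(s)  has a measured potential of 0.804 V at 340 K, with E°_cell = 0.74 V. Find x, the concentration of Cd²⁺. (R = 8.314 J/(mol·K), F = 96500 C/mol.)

From the Nernst equation, ln Q = nF(E° − E)/RT = 2×96500×(0.74 − 0.804)/(8.314×340) = -4.370, so Q = 0.0127.
With Q = [Cd²⁺]/[Cu²⁺] and the known concentrations, [Cd²⁺] in the numerator gives [Cd²⁺] = 0.0012 M.

0.0012 M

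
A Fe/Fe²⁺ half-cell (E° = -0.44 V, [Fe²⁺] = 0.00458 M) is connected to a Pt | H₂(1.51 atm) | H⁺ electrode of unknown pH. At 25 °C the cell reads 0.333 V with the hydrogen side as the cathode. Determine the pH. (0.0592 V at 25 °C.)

pH = 2.89

E°_cell = 0.44 V and n = 2.
log Q = n(E° − E)/0.0592 = 2×(0.44 − 0.333)/0.0592 = 3.615.
With Q = [Fe²⁺]·P(H₂) / [H⁺]^2, solving for [H⁺] gives log[H⁺] = -2.888, so pH = 2.89.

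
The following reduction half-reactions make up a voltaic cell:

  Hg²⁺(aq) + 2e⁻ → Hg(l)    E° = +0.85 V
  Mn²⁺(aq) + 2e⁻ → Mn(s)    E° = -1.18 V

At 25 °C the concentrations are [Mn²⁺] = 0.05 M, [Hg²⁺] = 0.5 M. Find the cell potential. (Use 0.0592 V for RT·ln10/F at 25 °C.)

The Hg²⁺/Hg couple has the higher reduction potential and acts as the cathode, so E°_cell = +0.85 − (-1.18) = 2.03 V.
Balancing electrons gives n = 2; the reaction quotient is Q = [Mn²⁺]/[Hg²⁺] = 0.100.
At 25 °C, E = E° − (0.0592/n) log Q = 2.03 − (0.0592/2)(-1.000) = 2.030 + 0.030 = 2.060 V.

2.06 V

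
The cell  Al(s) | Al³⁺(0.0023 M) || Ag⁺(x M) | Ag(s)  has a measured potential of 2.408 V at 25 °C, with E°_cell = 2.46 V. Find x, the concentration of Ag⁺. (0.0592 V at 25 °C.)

From the Nernst equation, log Q = n(E° − E)/0.0592 = 3(2.46 − 2.408)/0.0592 = 2.635, so Q = 432.
With Q = [Al³⁺]/[Ag⁺]^3 and the known concentrations, [Ag⁺]^3 in the denominator gives [Ag⁺] = 0.017 M.

0.017 M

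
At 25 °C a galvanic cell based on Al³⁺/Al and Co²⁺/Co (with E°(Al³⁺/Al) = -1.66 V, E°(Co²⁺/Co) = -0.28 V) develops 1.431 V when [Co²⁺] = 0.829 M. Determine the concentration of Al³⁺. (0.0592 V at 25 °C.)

From the Nernst equation, log Q = n(E° − E)/0.0592 = 6(1.38 − 1.431)/0.0592 = -5.169, so Q = 6.78 × 10^-6.
With Q = [Al³⁺]^2/[Co²⁺]^3 and the known concentrations, [Al³⁺]^2 in the numerator gives [Al³⁺] = 0.002 M.

0.002 M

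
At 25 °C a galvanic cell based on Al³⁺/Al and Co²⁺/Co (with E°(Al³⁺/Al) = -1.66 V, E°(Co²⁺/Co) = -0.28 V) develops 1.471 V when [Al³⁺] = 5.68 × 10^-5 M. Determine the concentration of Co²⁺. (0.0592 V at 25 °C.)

1.8 M

From the Nernst equation, log Q = n(E° − E)/0.0592 = 6(1.38 − 1.471)/0.0592 = -9.223, so Q = 5.98 × 10^-10.
With Q = [Al³⁺]^2/[Co²⁺]^3 and the known concentrations, [Co²⁺]^3 in the denominator gives [Co²⁺] = 1.8 M.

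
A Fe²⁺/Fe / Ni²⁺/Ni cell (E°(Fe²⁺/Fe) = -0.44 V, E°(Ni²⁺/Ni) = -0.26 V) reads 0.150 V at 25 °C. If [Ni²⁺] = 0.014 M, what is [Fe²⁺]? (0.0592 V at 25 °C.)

0.14 M

From the Nernst equation, log Q = n(E° − E)/0.0592 = 2(0.18 − 0.150)/0.0592 = 1.014, so Q = 10.3.
With Q = [Fe²⁺]/[Ni²⁺] and the known concentrations, [Fe²⁺] in the numerator gives [Fe²⁺] = 0.14 M.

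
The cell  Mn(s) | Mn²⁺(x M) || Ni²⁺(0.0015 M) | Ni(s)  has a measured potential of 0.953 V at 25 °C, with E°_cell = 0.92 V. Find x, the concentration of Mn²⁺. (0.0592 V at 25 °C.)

From the Nernst equation, log Q = n(E° − E)/0.0592 = 2(0.92 − 0.953)/0.0592 = -1.115, so Q = 0.0768.
With Q = [Mn²⁺]/[Ni²⁺] and the known concentrations, [Mn²⁺] in the numerator gives [Mn²⁺] = 1.2 × 10^-4 M.

1.2 × 10^-4 M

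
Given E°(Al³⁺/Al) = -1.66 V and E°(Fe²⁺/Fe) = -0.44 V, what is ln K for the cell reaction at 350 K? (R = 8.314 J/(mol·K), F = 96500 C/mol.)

ln K = 242.8

E°_cell = -0.44 − (-1.66) = 1.22 V, with n = 6 electrons transferred.
At equilibrium E = 0, so the Nernst equation gives ln K = nFE°/RT = (6)(96500)(1.22)/((8.314)(350)) = 242.75.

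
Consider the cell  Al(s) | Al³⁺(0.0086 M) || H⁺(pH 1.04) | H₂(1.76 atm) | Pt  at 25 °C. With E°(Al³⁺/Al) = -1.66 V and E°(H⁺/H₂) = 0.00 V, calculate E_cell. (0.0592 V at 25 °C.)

The hydrogen couple is the cathode, so E°_cell = 1.66 V; n = 6.
[H⁺] = 10^(−1.04) = 0.091 M, and Q = [Al³⁺]^2·P(H₂)^3 / [H⁺]^6 = 701.
E = E° − (0.0592/6) log Q = 1.66 − (0.0592/6)(2.846) = 1.632 V.

1.63 V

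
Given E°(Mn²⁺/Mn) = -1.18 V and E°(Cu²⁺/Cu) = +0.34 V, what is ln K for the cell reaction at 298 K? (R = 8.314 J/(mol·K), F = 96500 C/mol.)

ln K = 118.4

E°_cell = +0.34 − (-1.18) = 1.52 V, with n = 2 electrons transferred.
At equilibrium E = 0, so the Nernst equation gives ln K = nFE°/RT = (2)(96500)(1.52)/((8.314)(298)) = 118.41.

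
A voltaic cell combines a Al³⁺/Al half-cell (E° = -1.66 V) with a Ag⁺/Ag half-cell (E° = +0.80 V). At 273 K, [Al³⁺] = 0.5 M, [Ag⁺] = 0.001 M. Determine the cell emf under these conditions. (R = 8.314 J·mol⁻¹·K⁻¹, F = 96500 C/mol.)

2.30 V

The Ag⁺/Ag couple has the higher reduction potential and acts as the cathode, so E°_cell = +0.80 − (-1.66) = 2.46 V.
Balancing electrons gives n = 3; the reaction quotient is Q = [Al³⁺]/[Ag⁺]^3 = 5 × 10^8.
E = E° − (RT/nF) ln Q = 2.46 − (8.314×273)/(3×96500) × (20.030) = 2.460 − 0.157 = 2.303 V.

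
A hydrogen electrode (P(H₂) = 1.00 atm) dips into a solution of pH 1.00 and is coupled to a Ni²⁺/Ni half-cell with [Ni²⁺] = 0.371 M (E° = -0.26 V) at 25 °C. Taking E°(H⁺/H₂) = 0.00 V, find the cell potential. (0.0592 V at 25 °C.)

0.21 V

The hydrogen couple is the cathode, so E°_cell = 0.26 V; n = 2.
[H⁺] = 10^(−1.00) = 0.10 M, and Q = [Ni²⁺]·P(H₂) / [H⁺]^2 = 37.1.
E = E° − (0.0592/2) log Q = 0.26 − (0.0592/2)(1.569) = 0.214 V.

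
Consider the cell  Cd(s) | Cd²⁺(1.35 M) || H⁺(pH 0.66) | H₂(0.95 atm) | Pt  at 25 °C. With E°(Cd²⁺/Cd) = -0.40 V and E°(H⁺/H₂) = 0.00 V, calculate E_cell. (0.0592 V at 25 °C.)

The hydrogen couple is the cathode, so E°_cell = 0.40 V; n = 2.
[H⁺] = 10^(−0.66) = 0.22 M, and Q = [Cd²⁺]·P(H₂) / [H⁺]^2 = 26.8.
E = E° − (0.0592/2) log Q = 0.40 − (0.0592/2)(1.428) = 0.358 V.

0.36 V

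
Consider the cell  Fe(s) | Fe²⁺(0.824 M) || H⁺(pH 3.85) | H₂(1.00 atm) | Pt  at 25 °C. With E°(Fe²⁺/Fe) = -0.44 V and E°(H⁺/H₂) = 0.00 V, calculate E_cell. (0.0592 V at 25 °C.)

0.21 V

The hydrogen couple is the cathode, so E°_cell = 0.44 V; n = 2.
[H⁺] = 10^(−3.85) = 1.4 × 10^-4 M, and Q = [Fe²⁺]·P(H₂) / [H⁺]^2 = 4.13 × 10^7.
E = E° − (0.0592/2) log Q = 0.44 − (0.0592/2)(7.616) = 0.215 V.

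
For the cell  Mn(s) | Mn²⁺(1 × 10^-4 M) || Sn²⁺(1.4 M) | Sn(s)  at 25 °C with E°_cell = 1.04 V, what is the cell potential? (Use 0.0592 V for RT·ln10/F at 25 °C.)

1.16 V

Balancing electrons gives n = 2; the reaction quotient is Q = [Mn²⁺]/[Sn²⁺] = 7.14 × 10^-5.
At 25 °C, E = E° − (0.0592/n) log Q = 1.04 − (0.0592/2)(-4.146) = 1.040 + 0.123 = 1.163 V.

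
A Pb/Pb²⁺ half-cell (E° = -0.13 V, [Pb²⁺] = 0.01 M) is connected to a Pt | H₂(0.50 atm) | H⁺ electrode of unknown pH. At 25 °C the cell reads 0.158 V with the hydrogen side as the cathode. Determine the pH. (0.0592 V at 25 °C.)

E°_cell = 0.13 V and n = 2.
log Q = n(E° − E)/0.0592 = 2×(0.13 − 0.158)/0.0592 = -0.946.
With Q = [Pb²⁺]·P(H₂) / [H⁺]^2, solving for [H⁺] gives log[H⁺] = -0.678, so pH = 0.68.

pH = 0.68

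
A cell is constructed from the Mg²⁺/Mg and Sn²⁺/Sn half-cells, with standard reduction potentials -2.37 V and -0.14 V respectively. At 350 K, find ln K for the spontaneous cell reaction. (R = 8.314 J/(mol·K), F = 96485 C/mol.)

E°_cell = -0.14 − (-2.37) = 2.23 V, with n = 2 electrons transferred.
At equilibrium E = 0, so the Nernst equation gives ln K = nFE°/RT = (2)(96485)(2.23)/((8.314)(350)) = 147.88.

ln K = 147.9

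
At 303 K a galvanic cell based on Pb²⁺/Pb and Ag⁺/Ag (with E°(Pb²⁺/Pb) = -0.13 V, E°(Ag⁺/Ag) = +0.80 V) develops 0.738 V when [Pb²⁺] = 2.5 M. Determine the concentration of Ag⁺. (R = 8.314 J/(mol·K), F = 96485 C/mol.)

0.001 M

From the Nernst equation, ln Q = nF(E° − E)/RT = 2×96485×(0.93 − 0.738)/(8.314×303) = 14.707, so Q = 2.44 × 10^6.
With Q = [Pb²⁺]/[Ag⁺]^2 and the known concentrations, [Ag⁺]^2 in the denominator gives [Ag⁺] = 0.001 M.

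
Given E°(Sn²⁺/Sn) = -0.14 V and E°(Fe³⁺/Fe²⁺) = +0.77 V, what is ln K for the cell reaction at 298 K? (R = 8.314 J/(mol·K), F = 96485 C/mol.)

ln K = 70.9

E°_cell = +0.77 − (-0.14) = 0.91 V, with n = 2 electrons transferred.
At equilibrium E = 0, so the Nernst equation gives ln K = nFE°/RT = (2)(96485)(0.91)/((8.314)(298)) = 70.88.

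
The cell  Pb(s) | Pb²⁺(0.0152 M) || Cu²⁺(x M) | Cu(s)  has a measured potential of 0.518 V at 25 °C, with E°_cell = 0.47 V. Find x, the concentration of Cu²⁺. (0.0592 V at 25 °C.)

0.64 M

From the Nernst equation, log Q = n(E° − E)/0.0592 = 2(0.47 − 0.518)/0.0592 = -1.622, so Q = 0.0239.
With Q = [Pb²⁺]/[Cu²⁺] and the known concentrations, [Cu²⁺] in the denominator gives [Cu²⁺] = 0.64 M.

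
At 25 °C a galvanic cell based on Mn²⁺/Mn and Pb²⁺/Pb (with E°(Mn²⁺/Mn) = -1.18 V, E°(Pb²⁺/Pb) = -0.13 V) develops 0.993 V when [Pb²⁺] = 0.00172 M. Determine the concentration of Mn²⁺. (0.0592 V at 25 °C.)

From the Nernst equation, log Q = n(E° − E)/0.0592 = 2(1.05 − 0.993)/0.0592 = 1.926, so Q = 84.3.
With Q = [Mn²⁺]/[Pb²⁺] and the known concentrations, [Mn²⁺] in the numerator gives [Mn²⁺] = 0.14 M.

0.14 M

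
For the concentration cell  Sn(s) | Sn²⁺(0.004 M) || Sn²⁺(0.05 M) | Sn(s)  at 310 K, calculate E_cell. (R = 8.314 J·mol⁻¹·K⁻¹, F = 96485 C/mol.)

Both half-cells are Sn²⁺/Sn, so E°_cell = 0. The concentrated side is the cathode; the cell reaction moves Sn²⁺ from high to low concentration with n = 2.
Q = [Sn²⁺]_dilute/[Sn²⁺]_conc = 0.004/0.05 = 0.0800.
E = 0 − (RT/nF) ln Q = −((8.314×310)/(2×96485))(-2.526) = 0.0337 V.

0.034 V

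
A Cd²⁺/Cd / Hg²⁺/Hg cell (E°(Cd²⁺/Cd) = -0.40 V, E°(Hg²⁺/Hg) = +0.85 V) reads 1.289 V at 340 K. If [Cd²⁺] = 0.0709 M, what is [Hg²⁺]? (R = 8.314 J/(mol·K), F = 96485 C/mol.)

From the Nernst equation, ln Q = nF(E° − E)/RT = 2×96485×(1.25 − 1.289)/(8.314×340) = -2.662, so Q = 0.0698.
With Q = [Cd²⁺]/[Hg²⁺] and the known concentrations, [Hg²⁺] in the denominator gives [Hg²⁺] = 1.0 M.

1.0 M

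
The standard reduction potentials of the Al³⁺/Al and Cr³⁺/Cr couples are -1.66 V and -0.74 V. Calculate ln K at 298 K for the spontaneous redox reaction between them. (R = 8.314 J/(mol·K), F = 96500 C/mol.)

ln K = 107.5

E°_cell = -0.74 − (-1.66) = 0.92 V, with n = 3 electrons transferred.
At equilibrium E = 0, so the Nernst equation gives ln K = nFE°/RT = (3)(96500)(0.92)/((8.314)(298)) = 107.50.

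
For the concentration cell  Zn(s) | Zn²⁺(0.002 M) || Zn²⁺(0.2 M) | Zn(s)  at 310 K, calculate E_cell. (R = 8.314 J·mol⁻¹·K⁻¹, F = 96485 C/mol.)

Both half-cells are Zn²⁺/Zn, so E°_cell = 0. The concentrated side is the cathode; the cell reaction moves Zn²⁺ from high to low concentration with n = 2.
Q = [Zn²⁺]_dilute/[Zn²⁺]_conc = 0.002/0.2 = 0.0100.
E = 0 − (RT/nF) ln Q = −((8.314×310)/(2×96485))(-4.605) = 0.0615 V.

0.062 V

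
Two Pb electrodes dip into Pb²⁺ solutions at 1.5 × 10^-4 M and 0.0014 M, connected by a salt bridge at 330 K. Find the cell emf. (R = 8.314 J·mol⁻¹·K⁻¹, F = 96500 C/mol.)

Both half-cells are Pb²⁺/Pb, so E°_cell = 0. The concentrated side is the cathode; the cell reaction moves Pb²⁺ from high to low concentration with n = 2.
Q = [Pb²⁺]_dilute/[Pb²⁺]_conc = 1.5 × 10^-4/0.0014 = 0.107.
E = 0 − (RT/nF) ln Q = −((8.314×330)/(2×96500))(-2.234) = 0.0318 V.

0.032 V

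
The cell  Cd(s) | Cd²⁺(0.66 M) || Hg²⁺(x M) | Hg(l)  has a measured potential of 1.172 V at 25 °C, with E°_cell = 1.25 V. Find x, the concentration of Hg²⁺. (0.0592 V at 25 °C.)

From the Nernst equation, log Q = n(E° − E)/0.0592 = 2(1.25 − 1.172)/0.0592 = 2.635, so Q = 432.
With Q = [Cd²⁺]/[Hg²⁺] and the known concentrations, [Hg²⁺] in the denominator gives [Hg²⁺] = 0.0015 M.

0.0015 M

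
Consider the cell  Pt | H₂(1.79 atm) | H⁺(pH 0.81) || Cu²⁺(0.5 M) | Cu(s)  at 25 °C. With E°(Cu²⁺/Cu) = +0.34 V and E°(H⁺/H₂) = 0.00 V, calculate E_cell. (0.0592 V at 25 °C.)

The Cu²⁺/Cu couple is the cathode, so E°_cell = 0.34 V; n = 2.
[H⁺] = 10^(−0.81) = 0.15 M, and Q = [H⁺]^2 / ([Cu²⁺]·P(H₂)) = 0.0268.
E = E° − (0.0592/2) log Q = 0.34 − (0.0592/2)(-1.572) = 0.387 V.

0.39 V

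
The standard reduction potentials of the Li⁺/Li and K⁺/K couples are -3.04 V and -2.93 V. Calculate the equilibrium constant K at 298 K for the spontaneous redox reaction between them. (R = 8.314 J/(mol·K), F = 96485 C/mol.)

73

E°_cell = -2.93 − (-3.04) = 0.11 V, with n = 1 electron transferred.
At equilibrium E = 0, so the Nernst equation gives ln K = nFE°/RT = (1)(96485)(0.11)/((8.314)(298)) = 4.28.
K = e^4.28 = 73.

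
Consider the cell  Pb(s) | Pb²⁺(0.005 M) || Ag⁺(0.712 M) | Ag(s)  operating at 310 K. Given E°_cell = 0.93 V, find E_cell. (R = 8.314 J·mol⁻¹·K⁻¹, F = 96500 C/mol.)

Balancing electrons gives n = 2; the reaction quotient is Q = [Pb²⁺]/[Ag⁺]^2 = 0.00986.
E = E° − (RT/nF) ln Q = 0.93 − (8.314×310)/(2×96500) × (-4.619) = 0.930 + 0.062 = 0.992 V.

0.992 V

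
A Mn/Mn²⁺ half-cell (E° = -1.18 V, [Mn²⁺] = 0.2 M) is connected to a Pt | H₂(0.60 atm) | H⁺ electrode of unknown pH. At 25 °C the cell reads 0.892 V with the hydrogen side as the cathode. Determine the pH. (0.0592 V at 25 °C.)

pH = 5.33

E°_cell = 1.18 V and n = 2.
log Q = n(E° − E)/0.0592 = 2×(1.18 − 0.892)/0.0592 = 9.730.
With Q = [Mn²⁺]·P(H₂) / [H⁺]^2, solving for [H⁺] gives log[H⁺] = -5.325, so pH = 5.33.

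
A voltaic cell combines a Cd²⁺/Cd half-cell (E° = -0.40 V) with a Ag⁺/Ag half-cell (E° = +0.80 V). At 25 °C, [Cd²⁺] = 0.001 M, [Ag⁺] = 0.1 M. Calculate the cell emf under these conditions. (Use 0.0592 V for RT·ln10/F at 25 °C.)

1.23 V

The Ag⁺/Ag couple has the higher reduction potential and acts as the cathode, so E°_cell = +0.80 − (-0.40) = 1.20 V.
Balancing electrons gives n = 2; the reaction quotient is Q = [Cd²⁺]/[Ag⁺]^2 = 0.100.
At 25 °C, E = E° − (0.0592/n) log Q = 1.20 − (0.0592/2)(-1.000) = 1.200 + 0.030 = 1.230 V.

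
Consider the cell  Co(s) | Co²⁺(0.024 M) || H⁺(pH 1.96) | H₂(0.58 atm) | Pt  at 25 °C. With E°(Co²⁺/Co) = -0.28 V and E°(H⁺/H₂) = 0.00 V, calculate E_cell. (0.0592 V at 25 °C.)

The hydrogen couple is the cathode, so E°_cell = 0.28 V; n = 2.
[H⁺] = 10^(−1.96) = 0.011 M, and Q = [Co²⁺]·P(H₂) / [H⁺]^2 = 116.
E = E° − (0.0592/2) log Q = 0.28 − (0.0592/2)(2.064) = 0.219 V.

0.22 V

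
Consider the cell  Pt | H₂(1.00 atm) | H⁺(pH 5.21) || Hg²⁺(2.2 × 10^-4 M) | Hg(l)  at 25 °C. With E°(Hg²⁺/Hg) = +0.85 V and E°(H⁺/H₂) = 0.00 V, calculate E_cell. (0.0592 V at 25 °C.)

1.05 V

The Hg²⁺/Hg couple is the cathode, so E°_cell = 0.85 V; n = 2.
[H⁺] = 10^(−5.21) = 6.2 × 10^-6 M, and Q = [H⁺]^2 / ([Hg²⁺]·P(H₂)) = 1.73 × 10^-7.
E = E° − (0.0592/2) log Q = 0.85 − (0.0592/2)(-6.762) = 1.050 V.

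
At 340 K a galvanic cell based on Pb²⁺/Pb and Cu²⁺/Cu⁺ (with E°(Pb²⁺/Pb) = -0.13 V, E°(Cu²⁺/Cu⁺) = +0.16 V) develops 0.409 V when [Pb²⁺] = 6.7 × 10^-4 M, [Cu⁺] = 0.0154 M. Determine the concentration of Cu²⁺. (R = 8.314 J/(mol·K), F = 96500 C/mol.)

From the Nernst equation, ln Q = nF(E° − E)/RT = 2×96500×(0.29 − 0.409)/(8.314×340) = -8.125, so Q = 2.96 × 10^-4.
With Q = [Pb²⁺]·[Cu⁺]^2/[Cu²⁺]^2 and the known concentrations, [Cu²⁺]^2 in the denominator gives [Cu²⁺] = 0.023 M.

0.023 M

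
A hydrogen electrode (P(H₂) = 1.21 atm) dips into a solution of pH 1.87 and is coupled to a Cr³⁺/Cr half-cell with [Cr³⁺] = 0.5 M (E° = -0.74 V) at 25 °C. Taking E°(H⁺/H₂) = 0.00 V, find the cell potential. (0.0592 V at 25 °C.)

0.63 V

The hydrogen couple is the cathode, so E°_cell = 0.74 V; n = 6.
[H⁺] = 10^(−1.87) = 0.013 M, and Q = [Cr³⁺]^2·P(H₂)^3 / [H⁺]^6 = 7.35 × 10^10.
E = E° − (0.0592/6) log Q = 0.74 − (0.0592/6)(10.866) = 0.633 V.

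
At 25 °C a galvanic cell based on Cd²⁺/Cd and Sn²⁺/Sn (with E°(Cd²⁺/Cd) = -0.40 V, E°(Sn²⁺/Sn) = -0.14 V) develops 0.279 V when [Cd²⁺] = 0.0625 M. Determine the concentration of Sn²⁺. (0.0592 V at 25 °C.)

From the Nernst equation, log Q = n(E° − E)/0.0592 = 2(0.26 − 0.279)/0.0592 = -0.642, so Q = 0.228.
With Q = [Cd²⁺]/[Sn²⁺] and the known concentrations, [Sn²⁺] in the denominator gives [Sn²⁺] = 0.27 M.

0.27 M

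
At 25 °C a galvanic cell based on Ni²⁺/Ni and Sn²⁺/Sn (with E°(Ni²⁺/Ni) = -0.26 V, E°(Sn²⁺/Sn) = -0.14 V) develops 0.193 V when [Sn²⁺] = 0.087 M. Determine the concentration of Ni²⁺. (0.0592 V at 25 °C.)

3 × 10^-4 M

From the Nernst equation, log Q = n(E° − E)/0.0592 = 2(0.12 − 0.193)/0.0592 = -2.466, so Q = 0.00342.
With Q = [Ni²⁺]/[Sn²⁺] and the known concentrations, [Ni²⁺] in the numerator gives [Ni²⁺] = 3 × 10^-4 M.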